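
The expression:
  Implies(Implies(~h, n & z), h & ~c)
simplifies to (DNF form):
(h & ~c) | (~h & ~n) | (~h & ~z)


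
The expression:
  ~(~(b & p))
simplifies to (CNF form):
b & p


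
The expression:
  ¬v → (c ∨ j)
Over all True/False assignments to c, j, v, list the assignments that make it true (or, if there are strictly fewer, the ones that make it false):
is false only for:
  c=False, j=False, v=False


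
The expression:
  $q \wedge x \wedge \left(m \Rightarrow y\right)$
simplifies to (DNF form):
$\left(q \wedge x \wedge y\right) \vee \left(q \wedge x \wedge \neg m\right)$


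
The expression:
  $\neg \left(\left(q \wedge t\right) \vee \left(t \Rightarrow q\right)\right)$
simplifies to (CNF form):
$t \wedge \neg q$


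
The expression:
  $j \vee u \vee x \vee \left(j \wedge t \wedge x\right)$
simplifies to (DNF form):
$j \vee u \vee x$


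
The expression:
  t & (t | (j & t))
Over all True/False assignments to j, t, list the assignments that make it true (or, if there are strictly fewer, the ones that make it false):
is true only for:
  j=False, t=True;
  j=True, t=True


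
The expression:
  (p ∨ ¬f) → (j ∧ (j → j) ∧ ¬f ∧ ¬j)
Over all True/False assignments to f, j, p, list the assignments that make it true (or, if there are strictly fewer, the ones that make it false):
is true only for:
  f=True, j=False, p=False;
  f=True, j=True, p=False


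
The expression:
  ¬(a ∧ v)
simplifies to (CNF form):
¬a ∨ ¬v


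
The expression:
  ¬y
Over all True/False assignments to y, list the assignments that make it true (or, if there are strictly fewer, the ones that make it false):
is true only for:
  y=False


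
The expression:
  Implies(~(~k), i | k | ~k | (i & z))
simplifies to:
True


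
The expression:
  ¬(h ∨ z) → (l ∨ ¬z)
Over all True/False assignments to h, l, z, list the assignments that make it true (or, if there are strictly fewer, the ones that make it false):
is always true.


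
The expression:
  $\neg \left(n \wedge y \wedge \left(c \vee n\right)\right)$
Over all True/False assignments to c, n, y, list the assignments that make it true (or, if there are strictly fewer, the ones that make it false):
is false only for:
  c=False, n=True, y=True;
  c=True, n=True, y=True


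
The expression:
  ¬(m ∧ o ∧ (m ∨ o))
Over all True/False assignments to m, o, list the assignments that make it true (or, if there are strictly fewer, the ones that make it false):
is false only for:
  m=True, o=True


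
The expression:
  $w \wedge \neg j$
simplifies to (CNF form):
$w \wedge \neg j$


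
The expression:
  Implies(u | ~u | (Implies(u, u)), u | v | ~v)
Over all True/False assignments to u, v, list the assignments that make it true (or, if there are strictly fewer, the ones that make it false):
is always true.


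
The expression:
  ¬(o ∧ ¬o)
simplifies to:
True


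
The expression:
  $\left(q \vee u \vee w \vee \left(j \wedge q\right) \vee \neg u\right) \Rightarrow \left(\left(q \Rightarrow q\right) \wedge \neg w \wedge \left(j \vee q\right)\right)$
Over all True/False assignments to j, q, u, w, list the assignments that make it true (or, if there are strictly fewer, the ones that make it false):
is true only for:
  j=False, q=True, u=False, w=False;
  j=False, q=True, u=True, w=False;
  j=True, q=False, u=False, w=False;
  j=True, q=False, u=True, w=False;
  j=True, q=True, u=False, w=False;
  j=True, q=True, u=True, w=False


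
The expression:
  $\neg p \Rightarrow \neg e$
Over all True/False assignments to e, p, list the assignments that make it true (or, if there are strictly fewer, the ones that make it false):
is false only for:
  e=True, p=False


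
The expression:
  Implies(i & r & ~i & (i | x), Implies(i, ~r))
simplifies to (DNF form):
True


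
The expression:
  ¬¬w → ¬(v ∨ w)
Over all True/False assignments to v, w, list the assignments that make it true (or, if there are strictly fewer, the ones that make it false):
is true only for:
  v=False, w=False;
  v=True, w=False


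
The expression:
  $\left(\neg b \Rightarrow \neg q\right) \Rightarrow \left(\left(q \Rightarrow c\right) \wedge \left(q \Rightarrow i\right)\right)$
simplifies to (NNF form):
$\left(c \wedge i\right) \vee \neg b \vee \neg q$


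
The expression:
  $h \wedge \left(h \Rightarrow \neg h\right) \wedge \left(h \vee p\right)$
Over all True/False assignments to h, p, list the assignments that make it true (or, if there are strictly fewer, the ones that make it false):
is never true.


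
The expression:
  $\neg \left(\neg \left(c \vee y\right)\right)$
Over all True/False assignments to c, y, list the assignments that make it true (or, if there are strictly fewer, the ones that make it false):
is false only for:
  c=False, y=False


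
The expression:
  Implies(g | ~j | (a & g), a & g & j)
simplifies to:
j & (a | ~g)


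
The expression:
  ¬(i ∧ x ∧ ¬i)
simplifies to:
True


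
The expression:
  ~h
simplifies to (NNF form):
~h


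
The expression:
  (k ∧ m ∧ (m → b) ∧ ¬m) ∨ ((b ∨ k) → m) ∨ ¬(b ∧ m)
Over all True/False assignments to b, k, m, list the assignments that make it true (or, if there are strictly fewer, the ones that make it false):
is always true.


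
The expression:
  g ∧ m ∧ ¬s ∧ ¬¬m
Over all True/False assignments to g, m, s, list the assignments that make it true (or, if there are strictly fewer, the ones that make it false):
is true only for:
  g=True, m=True, s=False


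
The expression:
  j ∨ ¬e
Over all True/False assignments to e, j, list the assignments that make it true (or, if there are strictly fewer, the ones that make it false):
is false only for:
  e=True, j=False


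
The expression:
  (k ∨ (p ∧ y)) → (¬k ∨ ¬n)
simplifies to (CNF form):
¬k ∨ ¬n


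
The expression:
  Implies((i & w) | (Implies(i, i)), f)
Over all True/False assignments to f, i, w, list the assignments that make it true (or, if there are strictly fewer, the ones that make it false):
is true only for:
  f=True, i=False, w=False;
  f=True, i=False, w=True;
  f=True, i=True, w=False;
  f=True, i=True, w=True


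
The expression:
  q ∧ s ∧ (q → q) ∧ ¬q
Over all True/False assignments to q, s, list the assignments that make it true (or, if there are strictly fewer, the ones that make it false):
is never true.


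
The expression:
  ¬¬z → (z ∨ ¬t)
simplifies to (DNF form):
True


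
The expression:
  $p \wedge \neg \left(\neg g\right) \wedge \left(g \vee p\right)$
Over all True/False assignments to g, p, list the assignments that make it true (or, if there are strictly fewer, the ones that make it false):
is true only for:
  g=True, p=True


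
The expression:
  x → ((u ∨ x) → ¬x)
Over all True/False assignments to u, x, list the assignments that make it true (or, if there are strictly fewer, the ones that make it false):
is true only for:
  u=False, x=False;
  u=True, x=False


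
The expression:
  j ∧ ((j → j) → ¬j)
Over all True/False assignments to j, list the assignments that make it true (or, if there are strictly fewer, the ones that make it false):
is never true.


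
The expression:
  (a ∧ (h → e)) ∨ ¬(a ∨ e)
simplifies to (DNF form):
(a ∧ e) ∨ (¬a ∧ ¬e) ∨ (¬e ∧ ¬h)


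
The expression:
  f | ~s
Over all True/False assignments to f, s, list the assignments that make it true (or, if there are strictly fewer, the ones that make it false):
is false only for:
  f=False, s=True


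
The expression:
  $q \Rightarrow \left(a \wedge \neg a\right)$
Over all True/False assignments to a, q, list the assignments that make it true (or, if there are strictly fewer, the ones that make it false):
is true only for:
  a=False, q=False;
  a=True, q=False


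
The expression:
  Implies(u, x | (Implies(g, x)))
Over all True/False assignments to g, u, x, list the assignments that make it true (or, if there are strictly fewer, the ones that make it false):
is false only for:
  g=True, u=True, x=False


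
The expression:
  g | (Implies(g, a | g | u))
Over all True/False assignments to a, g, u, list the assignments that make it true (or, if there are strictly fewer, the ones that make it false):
is always true.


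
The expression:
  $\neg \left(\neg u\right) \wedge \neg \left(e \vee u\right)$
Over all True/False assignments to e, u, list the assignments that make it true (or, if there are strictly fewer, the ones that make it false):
is never true.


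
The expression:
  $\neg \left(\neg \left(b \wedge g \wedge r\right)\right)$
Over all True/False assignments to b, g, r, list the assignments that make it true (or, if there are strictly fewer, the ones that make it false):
is true only for:
  b=True, g=True, r=True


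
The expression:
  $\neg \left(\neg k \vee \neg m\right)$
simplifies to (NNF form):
$k \wedge m$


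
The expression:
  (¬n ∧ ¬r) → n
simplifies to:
n ∨ r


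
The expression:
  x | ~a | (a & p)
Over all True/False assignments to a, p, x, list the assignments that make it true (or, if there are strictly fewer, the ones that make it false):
is false only for:
  a=True, p=False, x=False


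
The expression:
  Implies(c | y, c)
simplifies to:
c | ~y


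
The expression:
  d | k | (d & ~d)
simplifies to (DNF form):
d | k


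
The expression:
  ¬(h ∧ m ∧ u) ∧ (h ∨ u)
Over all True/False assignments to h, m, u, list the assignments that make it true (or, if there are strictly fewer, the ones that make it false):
is false only for:
  h=False, m=False, u=False;
  h=False, m=True, u=False;
  h=True, m=True, u=True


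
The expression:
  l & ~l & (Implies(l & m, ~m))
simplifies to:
False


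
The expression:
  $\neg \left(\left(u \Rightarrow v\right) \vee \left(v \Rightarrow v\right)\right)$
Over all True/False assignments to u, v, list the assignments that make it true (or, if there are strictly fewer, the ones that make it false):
is never true.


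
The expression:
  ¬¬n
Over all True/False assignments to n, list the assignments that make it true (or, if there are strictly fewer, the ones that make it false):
is true only for:
  n=True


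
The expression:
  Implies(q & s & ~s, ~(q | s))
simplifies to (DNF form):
True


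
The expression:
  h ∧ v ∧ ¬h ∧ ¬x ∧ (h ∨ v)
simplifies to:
False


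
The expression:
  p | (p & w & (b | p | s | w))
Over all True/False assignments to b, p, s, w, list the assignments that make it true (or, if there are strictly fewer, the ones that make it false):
is true only for:
  b=False, p=True, s=False, w=False;
  b=False, p=True, s=False, w=True;
  b=False, p=True, s=True, w=False;
  b=False, p=True, s=True, w=True;
  b=True, p=True, s=False, w=False;
  b=True, p=True, s=False, w=True;
  b=True, p=True, s=True, w=False;
  b=True, p=True, s=True, w=True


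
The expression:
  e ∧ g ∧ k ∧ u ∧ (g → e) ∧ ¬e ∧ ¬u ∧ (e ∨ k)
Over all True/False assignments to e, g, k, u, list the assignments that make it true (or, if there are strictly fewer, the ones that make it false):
is never true.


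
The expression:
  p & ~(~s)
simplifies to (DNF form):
p & s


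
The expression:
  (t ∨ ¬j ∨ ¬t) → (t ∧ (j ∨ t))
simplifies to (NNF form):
t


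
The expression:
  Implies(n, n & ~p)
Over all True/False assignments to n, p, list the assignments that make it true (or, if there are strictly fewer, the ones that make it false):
is false only for:
  n=True, p=True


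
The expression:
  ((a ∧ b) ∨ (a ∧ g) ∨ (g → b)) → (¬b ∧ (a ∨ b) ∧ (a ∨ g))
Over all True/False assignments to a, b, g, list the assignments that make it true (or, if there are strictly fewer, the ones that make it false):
is true only for:
  a=False, b=False, g=True;
  a=True, b=False, g=False;
  a=True, b=False, g=True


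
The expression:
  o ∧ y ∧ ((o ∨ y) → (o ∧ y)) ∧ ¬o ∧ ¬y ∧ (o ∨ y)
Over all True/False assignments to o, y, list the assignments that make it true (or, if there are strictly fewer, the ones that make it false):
is never true.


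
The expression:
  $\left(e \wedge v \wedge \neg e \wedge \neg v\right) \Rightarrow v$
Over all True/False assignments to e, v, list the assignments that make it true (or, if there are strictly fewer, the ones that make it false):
is always true.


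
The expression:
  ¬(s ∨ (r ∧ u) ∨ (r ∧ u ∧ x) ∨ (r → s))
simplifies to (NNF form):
r ∧ ¬s ∧ ¬u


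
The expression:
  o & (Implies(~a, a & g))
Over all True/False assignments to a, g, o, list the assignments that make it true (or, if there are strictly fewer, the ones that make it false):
is true only for:
  a=True, g=False, o=True;
  a=True, g=True, o=True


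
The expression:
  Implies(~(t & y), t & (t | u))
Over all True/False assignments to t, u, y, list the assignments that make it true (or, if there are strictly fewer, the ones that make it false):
is true only for:
  t=True, u=False, y=False;
  t=True, u=False, y=True;
  t=True, u=True, y=False;
  t=True, u=True, y=True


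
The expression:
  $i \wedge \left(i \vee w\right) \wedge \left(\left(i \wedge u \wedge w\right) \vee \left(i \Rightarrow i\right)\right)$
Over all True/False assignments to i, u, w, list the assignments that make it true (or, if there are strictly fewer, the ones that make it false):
is true only for:
  i=True, u=False, w=False;
  i=True, u=False, w=True;
  i=True, u=True, w=False;
  i=True, u=True, w=True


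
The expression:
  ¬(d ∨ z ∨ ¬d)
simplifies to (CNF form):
False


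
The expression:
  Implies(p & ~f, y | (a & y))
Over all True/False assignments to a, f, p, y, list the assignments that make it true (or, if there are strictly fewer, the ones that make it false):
is false only for:
  a=False, f=False, p=True, y=False;
  a=True, f=False, p=True, y=False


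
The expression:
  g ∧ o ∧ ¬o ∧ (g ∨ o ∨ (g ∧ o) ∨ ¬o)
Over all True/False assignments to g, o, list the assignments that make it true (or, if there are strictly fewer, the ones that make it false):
is never true.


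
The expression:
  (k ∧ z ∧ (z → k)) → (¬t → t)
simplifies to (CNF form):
t ∨ ¬k ∨ ¬z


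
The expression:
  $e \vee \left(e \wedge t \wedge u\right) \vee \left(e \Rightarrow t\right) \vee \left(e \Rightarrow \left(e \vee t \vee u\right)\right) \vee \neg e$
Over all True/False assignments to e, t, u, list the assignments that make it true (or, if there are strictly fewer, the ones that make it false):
is always true.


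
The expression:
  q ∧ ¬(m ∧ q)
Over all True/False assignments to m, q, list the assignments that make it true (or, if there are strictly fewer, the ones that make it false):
is true only for:
  m=False, q=True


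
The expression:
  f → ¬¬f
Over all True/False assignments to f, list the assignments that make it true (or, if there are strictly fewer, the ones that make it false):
is always true.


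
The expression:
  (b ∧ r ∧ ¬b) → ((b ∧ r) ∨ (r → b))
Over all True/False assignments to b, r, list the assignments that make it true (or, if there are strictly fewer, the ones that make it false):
is always true.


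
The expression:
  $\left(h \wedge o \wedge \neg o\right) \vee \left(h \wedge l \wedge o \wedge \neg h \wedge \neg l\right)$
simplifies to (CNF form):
$\text{False}$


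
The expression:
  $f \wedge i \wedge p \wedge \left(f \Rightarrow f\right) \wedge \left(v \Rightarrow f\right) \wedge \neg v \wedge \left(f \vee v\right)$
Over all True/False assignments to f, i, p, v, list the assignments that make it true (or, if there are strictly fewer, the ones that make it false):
is true only for:
  f=True, i=True, p=True, v=False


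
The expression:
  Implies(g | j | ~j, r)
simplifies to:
r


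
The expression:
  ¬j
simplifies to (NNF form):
¬j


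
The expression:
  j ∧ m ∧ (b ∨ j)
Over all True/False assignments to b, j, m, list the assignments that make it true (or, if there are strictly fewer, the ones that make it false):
is true only for:
  b=False, j=True, m=True;
  b=True, j=True, m=True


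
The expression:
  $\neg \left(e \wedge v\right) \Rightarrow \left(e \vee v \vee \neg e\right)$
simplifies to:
$\text{True}$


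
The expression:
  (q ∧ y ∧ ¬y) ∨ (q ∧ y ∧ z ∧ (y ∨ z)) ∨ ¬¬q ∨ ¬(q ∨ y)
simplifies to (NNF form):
q ∨ ¬y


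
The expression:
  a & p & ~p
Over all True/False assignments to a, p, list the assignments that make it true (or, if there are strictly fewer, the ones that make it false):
is never true.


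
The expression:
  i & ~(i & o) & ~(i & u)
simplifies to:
i & ~o & ~u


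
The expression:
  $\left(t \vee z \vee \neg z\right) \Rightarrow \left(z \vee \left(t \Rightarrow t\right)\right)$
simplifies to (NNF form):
$\text{True}$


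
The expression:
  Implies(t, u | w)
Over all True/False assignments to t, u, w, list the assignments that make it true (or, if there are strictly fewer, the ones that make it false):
is false only for:
  t=True, u=False, w=False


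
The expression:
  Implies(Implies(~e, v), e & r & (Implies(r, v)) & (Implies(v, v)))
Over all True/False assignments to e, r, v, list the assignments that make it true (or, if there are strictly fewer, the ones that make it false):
is true only for:
  e=False, r=False, v=False;
  e=False, r=True, v=False;
  e=True, r=True, v=True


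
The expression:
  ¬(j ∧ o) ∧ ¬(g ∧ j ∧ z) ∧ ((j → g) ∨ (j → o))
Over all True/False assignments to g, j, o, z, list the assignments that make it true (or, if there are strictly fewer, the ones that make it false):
is false only for:
  g=False, j=True, o=False, z=False;
  g=False, j=True, o=False, z=True;
  g=False, j=True, o=True, z=False;
  g=False, j=True, o=True, z=True;
  g=True, j=True, o=False, z=True;
  g=True, j=True, o=True, z=False;
  g=True, j=True, o=True, z=True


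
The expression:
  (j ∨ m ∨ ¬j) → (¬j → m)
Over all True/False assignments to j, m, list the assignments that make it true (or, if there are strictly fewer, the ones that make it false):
is false only for:
  j=False, m=False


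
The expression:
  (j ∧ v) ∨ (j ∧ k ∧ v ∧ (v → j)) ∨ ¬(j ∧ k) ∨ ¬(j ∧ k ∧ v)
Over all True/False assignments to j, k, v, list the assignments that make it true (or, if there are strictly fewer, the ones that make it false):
is always true.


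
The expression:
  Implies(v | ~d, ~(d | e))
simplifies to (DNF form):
(d & ~v) | (~d & ~e)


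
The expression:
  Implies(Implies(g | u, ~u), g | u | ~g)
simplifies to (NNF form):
True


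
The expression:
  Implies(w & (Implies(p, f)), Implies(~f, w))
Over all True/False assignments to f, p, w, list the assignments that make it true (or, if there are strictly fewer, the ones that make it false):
is always true.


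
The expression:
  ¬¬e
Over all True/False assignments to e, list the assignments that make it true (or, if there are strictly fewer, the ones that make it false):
is true only for:
  e=True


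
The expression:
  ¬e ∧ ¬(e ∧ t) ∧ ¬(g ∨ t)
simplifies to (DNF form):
¬e ∧ ¬g ∧ ¬t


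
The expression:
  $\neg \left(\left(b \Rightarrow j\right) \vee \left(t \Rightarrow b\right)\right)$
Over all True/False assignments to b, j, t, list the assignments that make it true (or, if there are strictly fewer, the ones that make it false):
is never true.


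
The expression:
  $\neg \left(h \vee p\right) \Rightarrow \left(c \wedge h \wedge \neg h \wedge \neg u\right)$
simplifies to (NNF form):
$h \vee p$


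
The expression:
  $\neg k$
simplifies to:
$\neg k$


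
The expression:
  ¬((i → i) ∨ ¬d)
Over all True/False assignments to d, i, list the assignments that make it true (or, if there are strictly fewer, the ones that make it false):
is never true.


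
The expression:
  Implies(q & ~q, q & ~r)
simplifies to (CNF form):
True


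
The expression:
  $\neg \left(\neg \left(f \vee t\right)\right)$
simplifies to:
$f \vee t$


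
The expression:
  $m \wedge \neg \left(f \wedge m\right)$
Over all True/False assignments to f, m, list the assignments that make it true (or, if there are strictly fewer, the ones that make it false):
is true only for:
  f=False, m=True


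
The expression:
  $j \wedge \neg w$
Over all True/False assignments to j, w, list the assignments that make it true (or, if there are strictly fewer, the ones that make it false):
is true only for:
  j=True, w=False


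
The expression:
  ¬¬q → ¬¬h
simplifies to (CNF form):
h ∨ ¬q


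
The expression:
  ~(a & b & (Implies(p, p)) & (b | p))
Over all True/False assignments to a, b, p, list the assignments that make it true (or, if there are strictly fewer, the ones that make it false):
is false only for:
  a=True, b=True, p=False;
  a=True, b=True, p=True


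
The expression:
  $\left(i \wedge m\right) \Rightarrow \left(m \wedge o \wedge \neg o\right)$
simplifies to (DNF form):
$\neg i \vee \neg m$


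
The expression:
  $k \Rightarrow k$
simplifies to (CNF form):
$\text{True}$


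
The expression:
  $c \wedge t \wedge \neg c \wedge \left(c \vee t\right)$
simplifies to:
$\text{False}$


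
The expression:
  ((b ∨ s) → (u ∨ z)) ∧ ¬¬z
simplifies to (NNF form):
z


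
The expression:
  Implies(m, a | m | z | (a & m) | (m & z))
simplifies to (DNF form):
True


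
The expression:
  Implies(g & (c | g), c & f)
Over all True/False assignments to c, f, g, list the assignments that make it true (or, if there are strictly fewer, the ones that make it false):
is false only for:
  c=False, f=False, g=True;
  c=False, f=True, g=True;
  c=True, f=False, g=True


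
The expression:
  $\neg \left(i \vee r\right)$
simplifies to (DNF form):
$\neg i \wedge \neg r$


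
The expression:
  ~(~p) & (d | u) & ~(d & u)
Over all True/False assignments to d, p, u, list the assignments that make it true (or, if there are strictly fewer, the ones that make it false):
is true only for:
  d=False, p=True, u=True;
  d=True, p=True, u=False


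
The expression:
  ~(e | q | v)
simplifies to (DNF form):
~e & ~q & ~v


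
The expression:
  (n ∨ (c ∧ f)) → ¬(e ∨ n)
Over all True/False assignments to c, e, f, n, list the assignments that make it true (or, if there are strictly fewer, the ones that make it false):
is true only for:
  c=False, e=False, f=False, n=False;
  c=False, e=False, f=True, n=False;
  c=False, e=True, f=False, n=False;
  c=False, e=True, f=True, n=False;
  c=True, e=False, f=False, n=False;
  c=True, e=False, f=True, n=False;
  c=True, e=True, f=False, n=False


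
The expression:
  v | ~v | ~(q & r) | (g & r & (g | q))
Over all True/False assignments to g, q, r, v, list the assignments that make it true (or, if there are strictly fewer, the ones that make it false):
is always true.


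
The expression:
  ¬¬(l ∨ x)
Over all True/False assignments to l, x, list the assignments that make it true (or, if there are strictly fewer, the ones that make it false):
is false only for:
  l=False, x=False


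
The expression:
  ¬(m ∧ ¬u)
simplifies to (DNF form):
u ∨ ¬m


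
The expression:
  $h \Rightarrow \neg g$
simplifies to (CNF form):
$\neg g \vee \neg h$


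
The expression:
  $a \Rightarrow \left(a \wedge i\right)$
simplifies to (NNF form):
$i \vee \neg a$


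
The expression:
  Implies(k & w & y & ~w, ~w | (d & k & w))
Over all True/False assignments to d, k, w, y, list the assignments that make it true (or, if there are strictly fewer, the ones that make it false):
is always true.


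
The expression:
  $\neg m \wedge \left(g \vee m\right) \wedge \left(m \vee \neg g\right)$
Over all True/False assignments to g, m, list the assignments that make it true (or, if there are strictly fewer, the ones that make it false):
is never true.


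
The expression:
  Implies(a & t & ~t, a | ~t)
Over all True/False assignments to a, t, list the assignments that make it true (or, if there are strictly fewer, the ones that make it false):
is always true.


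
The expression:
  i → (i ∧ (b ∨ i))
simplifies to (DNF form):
True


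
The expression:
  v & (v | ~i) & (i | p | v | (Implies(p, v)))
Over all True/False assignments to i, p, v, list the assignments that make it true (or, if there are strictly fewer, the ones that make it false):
is true only for:
  i=False, p=False, v=True;
  i=False, p=True, v=True;
  i=True, p=False, v=True;
  i=True, p=True, v=True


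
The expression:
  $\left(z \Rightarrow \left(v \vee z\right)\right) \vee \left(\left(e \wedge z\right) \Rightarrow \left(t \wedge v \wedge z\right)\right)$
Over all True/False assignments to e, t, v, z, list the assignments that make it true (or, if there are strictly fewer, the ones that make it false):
is always true.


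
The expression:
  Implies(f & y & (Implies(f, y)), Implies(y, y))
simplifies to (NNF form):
True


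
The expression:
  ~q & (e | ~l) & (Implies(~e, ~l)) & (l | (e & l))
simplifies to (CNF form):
e & l & ~q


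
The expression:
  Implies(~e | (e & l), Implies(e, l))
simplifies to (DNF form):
True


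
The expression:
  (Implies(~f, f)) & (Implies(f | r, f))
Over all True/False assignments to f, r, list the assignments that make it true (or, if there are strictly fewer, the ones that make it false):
is true only for:
  f=True, r=False;
  f=True, r=True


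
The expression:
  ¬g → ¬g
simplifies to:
True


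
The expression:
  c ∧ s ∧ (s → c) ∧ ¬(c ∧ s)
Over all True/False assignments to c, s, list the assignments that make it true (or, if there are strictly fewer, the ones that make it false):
is never true.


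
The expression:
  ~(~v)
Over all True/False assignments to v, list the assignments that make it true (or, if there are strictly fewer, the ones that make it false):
is true only for:
  v=True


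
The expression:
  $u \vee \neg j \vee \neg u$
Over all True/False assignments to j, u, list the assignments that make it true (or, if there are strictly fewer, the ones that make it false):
is always true.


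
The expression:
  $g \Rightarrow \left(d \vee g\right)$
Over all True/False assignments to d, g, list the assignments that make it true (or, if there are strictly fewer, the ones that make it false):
is always true.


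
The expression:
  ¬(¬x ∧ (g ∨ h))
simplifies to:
x ∨ (¬g ∧ ¬h)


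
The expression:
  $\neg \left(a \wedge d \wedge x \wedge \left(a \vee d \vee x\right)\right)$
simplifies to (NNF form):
$\neg a \vee \neg d \vee \neg x$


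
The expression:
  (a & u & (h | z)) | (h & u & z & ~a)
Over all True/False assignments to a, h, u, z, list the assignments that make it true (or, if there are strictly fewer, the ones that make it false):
is true only for:
  a=False, h=True, u=True, z=True;
  a=True, h=False, u=True, z=True;
  a=True, h=True, u=True, z=False;
  a=True, h=True, u=True, z=True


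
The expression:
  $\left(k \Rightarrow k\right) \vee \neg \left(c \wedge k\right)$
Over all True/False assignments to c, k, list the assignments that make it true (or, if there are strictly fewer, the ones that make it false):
is always true.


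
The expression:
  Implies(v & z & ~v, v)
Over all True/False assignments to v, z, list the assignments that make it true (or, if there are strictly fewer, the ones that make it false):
is always true.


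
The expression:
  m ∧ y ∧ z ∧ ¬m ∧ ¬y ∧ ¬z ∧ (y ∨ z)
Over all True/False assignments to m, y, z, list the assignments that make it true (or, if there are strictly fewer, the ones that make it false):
is never true.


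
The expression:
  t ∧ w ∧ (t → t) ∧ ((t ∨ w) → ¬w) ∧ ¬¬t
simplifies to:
False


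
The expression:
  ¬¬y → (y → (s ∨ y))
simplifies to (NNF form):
True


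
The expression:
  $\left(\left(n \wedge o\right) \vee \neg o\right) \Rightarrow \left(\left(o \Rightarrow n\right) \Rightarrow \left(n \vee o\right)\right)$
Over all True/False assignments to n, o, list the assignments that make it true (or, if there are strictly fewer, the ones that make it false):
is false only for:
  n=False, o=False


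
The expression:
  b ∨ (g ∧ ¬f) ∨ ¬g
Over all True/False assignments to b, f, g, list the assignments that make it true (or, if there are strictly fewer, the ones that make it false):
is false only for:
  b=False, f=True, g=True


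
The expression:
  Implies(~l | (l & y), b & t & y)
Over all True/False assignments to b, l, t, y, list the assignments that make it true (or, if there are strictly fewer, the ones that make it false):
is true only for:
  b=False, l=True, t=False, y=False;
  b=False, l=True, t=True, y=False;
  b=True, l=False, t=True, y=True;
  b=True, l=True, t=False, y=False;
  b=True, l=True, t=True, y=False;
  b=True, l=True, t=True, y=True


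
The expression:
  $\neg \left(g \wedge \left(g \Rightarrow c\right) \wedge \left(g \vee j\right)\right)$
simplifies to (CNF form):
$\neg c \vee \neg g$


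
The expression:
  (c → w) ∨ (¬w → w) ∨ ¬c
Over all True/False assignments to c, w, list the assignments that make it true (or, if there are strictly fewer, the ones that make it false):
is false only for:
  c=True, w=False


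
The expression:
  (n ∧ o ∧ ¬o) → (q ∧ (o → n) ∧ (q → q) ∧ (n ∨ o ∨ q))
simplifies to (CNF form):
True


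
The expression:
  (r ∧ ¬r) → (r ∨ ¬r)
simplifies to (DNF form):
True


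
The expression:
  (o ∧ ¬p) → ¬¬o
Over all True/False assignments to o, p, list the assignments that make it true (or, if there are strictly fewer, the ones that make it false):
is always true.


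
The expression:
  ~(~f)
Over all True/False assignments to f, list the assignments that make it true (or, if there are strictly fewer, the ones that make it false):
is true only for:
  f=True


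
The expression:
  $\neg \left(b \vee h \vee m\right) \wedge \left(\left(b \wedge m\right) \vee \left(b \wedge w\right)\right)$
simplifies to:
$\text{False}$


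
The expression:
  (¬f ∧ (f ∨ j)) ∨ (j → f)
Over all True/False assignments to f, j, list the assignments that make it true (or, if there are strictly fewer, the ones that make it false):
is always true.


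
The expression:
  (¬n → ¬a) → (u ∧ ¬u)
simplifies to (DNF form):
a ∧ ¬n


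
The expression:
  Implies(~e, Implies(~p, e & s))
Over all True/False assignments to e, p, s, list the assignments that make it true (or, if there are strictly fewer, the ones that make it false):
is false only for:
  e=False, p=False, s=False;
  e=False, p=False, s=True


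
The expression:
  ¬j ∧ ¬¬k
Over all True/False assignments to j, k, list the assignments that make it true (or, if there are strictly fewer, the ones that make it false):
is true only for:
  j=False, k=True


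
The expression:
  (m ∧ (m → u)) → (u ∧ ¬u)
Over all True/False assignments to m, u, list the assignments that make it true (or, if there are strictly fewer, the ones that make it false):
is false only for:
  m=True, u=True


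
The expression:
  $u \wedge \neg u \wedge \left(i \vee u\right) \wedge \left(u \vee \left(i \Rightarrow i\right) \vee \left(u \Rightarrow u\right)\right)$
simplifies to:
$\text{False}$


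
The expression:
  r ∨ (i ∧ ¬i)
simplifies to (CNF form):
r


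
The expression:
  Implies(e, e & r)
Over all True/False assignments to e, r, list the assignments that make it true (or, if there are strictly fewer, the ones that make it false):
is false only for:
  e=True, r=False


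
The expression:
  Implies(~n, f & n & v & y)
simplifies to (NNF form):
n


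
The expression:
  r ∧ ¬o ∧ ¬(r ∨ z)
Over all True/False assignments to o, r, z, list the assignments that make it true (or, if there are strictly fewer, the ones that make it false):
is never true.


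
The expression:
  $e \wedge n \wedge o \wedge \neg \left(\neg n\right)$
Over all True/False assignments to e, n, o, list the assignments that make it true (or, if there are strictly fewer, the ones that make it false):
is true only for:
  e=True, n=True, o=True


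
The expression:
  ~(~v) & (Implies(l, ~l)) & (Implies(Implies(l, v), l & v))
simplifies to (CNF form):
False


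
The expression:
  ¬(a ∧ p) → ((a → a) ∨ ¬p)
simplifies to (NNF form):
True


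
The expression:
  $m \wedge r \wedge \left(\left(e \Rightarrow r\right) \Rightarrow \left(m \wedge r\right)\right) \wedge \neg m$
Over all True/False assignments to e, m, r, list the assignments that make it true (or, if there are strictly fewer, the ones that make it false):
is never true.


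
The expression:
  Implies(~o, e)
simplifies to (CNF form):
e | o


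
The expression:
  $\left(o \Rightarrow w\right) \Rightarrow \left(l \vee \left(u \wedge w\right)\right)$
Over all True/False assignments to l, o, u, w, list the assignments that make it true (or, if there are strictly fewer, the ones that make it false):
is false only for:
  l=False, o=False, u=False, w=False;
  l=False, o=False, u=False, w=True;
  l=False, o=False, u=True, w=False;
  l=False, o=True, u=False, w=True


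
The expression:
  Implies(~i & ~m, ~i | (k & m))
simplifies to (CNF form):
True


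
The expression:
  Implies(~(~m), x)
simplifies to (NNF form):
x | ~m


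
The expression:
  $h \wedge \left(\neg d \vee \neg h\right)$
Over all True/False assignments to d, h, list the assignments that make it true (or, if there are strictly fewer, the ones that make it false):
is true only for:
  d=False, h=True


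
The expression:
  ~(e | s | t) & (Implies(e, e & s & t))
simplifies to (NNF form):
~e & ~s & ~t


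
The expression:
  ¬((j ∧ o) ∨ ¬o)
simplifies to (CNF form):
o ∧ ¬j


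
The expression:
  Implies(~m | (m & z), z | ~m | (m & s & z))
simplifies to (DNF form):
True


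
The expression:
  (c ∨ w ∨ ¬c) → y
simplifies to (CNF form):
y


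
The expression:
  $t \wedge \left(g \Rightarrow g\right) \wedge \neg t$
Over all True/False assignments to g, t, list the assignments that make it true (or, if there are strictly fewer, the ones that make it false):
is never true.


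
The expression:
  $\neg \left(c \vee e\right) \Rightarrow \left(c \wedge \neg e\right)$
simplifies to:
$c \vee e$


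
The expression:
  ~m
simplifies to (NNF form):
~m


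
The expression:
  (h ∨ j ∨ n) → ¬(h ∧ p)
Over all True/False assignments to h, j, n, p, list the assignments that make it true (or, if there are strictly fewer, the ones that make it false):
is false only for:
  h=True, j=False, n=False, p=True;
  h=True, j=False, n=True, p=True;
  h=True, j=True, n=False, p=True;
  h=True, j=True, n=True, p=True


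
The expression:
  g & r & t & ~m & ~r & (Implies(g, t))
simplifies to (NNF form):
False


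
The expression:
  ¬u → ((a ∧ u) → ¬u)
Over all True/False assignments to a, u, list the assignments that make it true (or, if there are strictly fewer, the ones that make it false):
is always true.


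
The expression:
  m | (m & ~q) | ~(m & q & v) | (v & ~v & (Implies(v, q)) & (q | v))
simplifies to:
True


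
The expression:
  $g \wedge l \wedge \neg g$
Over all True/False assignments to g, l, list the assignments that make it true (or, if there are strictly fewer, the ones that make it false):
is never true.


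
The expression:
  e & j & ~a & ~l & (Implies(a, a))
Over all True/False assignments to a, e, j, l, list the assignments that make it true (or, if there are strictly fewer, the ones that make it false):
is true only for:
  a=False, e=True, j=True, l=False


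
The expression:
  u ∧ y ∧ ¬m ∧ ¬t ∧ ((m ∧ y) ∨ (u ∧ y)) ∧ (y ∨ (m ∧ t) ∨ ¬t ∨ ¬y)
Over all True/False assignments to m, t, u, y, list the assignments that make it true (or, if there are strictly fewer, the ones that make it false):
is true only for:
  m=False, t=False, u=True, y=True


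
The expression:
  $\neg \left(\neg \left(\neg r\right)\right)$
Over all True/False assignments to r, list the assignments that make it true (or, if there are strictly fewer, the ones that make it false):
is true only for:
  r=False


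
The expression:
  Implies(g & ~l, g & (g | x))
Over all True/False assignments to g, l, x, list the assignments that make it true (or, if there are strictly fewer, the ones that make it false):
is always true.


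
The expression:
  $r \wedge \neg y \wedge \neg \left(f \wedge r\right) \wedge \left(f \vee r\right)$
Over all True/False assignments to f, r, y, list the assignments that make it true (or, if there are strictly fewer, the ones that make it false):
is true only for:
  f=False, r=True, y=False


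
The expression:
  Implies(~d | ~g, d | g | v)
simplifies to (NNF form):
d | g | v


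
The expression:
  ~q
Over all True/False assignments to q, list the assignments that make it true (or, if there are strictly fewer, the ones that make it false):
is true only for:
  q=False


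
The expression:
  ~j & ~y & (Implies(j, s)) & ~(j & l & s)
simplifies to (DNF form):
~j & ~y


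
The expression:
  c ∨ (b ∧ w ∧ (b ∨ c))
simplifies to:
c ∨ (b ∧ w)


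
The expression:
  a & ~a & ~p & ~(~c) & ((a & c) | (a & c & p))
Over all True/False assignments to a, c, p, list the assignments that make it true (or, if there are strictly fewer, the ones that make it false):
is never true.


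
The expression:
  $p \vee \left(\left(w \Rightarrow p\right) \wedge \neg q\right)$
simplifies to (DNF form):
$p \vee \left(\neg q \wedge \neg w\right)$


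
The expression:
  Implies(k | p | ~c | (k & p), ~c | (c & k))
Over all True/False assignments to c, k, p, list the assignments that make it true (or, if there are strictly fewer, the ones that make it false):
is false only for:
  c=True, k=False, p=True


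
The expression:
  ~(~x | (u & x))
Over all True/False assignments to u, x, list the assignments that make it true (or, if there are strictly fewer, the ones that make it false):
is true only for:
  u=False, x=True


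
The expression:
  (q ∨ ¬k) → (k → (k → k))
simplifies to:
True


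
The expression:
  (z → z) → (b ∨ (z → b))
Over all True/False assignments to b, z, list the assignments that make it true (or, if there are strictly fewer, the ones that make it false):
is false only for:
  b=False, z=True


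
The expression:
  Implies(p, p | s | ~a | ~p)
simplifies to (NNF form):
True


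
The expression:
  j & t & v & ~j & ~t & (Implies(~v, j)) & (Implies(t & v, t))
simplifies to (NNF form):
False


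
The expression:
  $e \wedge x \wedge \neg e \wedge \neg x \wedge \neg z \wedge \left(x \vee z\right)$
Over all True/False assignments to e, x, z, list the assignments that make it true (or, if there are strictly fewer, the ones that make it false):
is never true.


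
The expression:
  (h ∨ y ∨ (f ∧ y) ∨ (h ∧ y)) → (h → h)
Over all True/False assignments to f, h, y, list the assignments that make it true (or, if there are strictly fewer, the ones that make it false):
is always true.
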